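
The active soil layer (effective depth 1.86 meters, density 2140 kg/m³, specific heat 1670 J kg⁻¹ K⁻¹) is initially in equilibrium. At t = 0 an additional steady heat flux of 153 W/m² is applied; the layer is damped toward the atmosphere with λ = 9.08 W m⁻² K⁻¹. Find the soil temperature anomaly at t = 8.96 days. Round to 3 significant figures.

11.0 K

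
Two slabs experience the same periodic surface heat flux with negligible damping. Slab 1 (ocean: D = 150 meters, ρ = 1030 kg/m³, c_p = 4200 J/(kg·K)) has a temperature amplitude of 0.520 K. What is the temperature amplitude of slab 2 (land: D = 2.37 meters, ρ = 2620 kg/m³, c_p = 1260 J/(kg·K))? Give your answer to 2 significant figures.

C_ocean = 6.49×10^8 J/(m²·K); C_land = 7.82×10^6 J/(m²·K).
A ∝ 1/C ⇒ A_land = A_ocean × C_ocean/C_land = 0.520 × 82.9 = 43.1 K.

43 K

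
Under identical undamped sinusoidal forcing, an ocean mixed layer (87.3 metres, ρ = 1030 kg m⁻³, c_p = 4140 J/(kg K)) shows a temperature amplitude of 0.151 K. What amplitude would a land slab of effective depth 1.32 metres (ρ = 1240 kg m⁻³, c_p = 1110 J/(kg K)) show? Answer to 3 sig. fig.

30.9 K

C_ocean = 3.72×10^8 J/(m²·K); C_land = 1.82×10^6 J/(m²·K).
A ∝ 1/C ⇒ A_land = A_ocean × C_ocean/C_land = 0.151 × 205 = 30.9 K.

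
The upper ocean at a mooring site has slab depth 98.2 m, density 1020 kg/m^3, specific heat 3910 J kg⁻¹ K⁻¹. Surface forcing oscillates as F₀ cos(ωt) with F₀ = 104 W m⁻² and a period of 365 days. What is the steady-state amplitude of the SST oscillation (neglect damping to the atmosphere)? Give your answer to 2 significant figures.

1.3 K

Areal heat capacity C = ρ c_p D = 1020 × 3910 × 98.2 = 3.92×10^8 J/(m^2 K).
Angular frequency ω = 2π / T = 2π / 3.15×10^7 s = 1.99×10^-7 s⁻¹.
Cω = 3.92×10^8 × 1.99×10^-7 = 78.0 W/(m²·K).
Amplitude A = F₀ / (Cω) = 104 / 78.0 = 1.33 K.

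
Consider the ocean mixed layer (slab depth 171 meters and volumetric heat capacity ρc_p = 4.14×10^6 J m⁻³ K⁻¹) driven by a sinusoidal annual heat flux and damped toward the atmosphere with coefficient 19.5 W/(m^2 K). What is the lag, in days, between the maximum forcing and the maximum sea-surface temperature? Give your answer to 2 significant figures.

83 days

Areal heat capacity C = ρc_p × D = 4.14×10^6 × 171 = 7.08×10^8 J m⁻² K⁻¹.
ω = 2π / 3.15×10^7 s = 1.99×10^-7 s⁻¹.
Phase lag φ = arctan(Cω/λ) = arctan(141/19.5) = 1.43 rad.
Time lag = φ / ω = 1.43 / 1.99×10^-7 = 7.19×10^6 s = 83.3 days.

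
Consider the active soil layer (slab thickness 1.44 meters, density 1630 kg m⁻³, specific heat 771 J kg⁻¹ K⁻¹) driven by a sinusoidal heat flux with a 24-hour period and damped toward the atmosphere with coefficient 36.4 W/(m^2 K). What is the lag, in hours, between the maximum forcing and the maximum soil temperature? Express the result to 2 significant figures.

Areal heat capacity C = ρ c_p D = 1630 × 771 × 1.44 = 1.81×10^6 J/(m^2 K).
ω = 2π / 86400 s = 7.27×10^-5 s⁻¹.
Phase lag φ = arctan(Cω/λ) = arctan(132/36.4) = 1.30 rad.
Time lag = φ / ω = 1.30 / 7.27×10^-5 = 17900 s = 4.97 hours.

5.0 hours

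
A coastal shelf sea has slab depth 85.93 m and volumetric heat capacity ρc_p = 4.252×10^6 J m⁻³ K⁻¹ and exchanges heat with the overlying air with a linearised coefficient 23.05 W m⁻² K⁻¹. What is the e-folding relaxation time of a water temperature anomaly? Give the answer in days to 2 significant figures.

180 days

Areal heat capacity C = ρc_p × D = 4.252×10^6 × 85.93 = 3.65×10^8 J/(m²·K).
Relaxation time τ = C / λ = 3.65×10^8 / 23.05 = 1.59×10^7 s.
In days: 1.59×10^7 s / (86400 s/day) = 183 days.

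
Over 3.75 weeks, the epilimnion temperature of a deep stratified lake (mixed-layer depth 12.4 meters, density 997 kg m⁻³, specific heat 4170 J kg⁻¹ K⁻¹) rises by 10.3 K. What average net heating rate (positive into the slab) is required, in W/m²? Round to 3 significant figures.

234

Areal heat capacity C = ρ c_p D = 997 × 4170 × 12.4 = 5.16×10^7 J/(m^2 K).
Required heat per unit area: Q = C ΔT = 5.16×10^7 × 10.3 = 5.31×10^8 J/m².
Flux F = Q / Δt = 5.31×10^8 / 2.27×10^6 s = 234 W/m².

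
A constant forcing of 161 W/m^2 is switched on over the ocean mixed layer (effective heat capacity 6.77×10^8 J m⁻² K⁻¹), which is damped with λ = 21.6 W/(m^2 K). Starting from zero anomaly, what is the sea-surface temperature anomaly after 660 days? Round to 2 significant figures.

Areal heat capacity C = 6.77×10^8 J m⁻² K⁻¹ (given).
τ = C / λ = 6.77×10^8 / 21.6 = 3.13×10^7 s.
Equilibrium anomaly ΔT_eq = F / λ = 161 / 21.6 = 7.45 K.
t = 660 days = 5.70×10^7 s, so t/τ = 1.82.
ΔT(t) = ΔT_eq (1 − e^(−t/τ)) = 7.45 × (1 − e^−1.82) = 6.25 K.

6.2 K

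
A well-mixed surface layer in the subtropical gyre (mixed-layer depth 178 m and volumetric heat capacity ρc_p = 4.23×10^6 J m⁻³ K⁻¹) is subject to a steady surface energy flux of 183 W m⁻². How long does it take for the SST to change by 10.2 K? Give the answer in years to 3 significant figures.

Areal heat capacity C = ρc_p × D = 4.23×10^6 × 178 = 7.53×10^8 J/(m^2 K).
Time required: Δt = C ΔT / F = 7.53×10^8 × 10.2 / 183 = 4.20×10^7 s.
In years: 4.20×10^7 s / (3.156×10^7 s/year) = 1.33 years.

1.33 years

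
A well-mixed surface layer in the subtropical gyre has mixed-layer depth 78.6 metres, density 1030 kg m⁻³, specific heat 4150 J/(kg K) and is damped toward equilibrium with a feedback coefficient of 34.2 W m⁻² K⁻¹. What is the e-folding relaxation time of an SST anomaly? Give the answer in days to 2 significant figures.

Areal heat capacity C = ρ c_p D = 1030 × 4150 × 78.6 = 3.36×10^8 J/(m²·K).
Relaxation time τ = C / λ = 3.36×10^8 / 34.2 = 9.82×10^6 s.
In days: 9.82×10^6 s / (86400 s/day) = 114 days.

110 days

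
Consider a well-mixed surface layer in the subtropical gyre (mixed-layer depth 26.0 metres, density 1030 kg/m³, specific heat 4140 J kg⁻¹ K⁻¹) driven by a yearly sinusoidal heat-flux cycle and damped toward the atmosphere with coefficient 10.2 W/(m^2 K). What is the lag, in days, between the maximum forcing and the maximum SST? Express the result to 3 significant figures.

Areal heat capacity C = ρ c_p D = 1030 × 4140 × 26.0 = 1.11×10^8 J m⁻² K⁻¹.
ω = 2π / 3.15×10^7 s = 1.99×10^-7 s⁻¹.
Phase lag φ = arctan(Cω/λ) = arctan(22.1/10.2) = 1.14 rad.
Time lag = φ / ω = 1.14 / 1.99×10^-7 = 5.71×10^6 s = 66.1 days.

66.1 days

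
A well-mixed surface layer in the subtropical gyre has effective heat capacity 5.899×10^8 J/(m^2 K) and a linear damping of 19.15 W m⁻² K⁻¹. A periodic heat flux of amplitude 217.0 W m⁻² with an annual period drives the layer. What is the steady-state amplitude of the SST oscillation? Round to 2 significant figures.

1.8 K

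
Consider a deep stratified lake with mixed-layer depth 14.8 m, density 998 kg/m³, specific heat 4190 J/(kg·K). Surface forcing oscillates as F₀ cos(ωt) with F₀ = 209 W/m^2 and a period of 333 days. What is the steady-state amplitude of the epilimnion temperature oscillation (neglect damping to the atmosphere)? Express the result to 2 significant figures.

15 K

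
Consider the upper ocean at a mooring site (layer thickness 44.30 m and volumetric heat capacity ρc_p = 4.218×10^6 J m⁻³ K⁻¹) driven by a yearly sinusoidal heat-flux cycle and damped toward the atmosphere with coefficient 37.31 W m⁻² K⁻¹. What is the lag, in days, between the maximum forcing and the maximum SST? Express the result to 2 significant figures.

Areal heat capacity C = ρc_p × D = 4.218×10^6 × 44.30 = 1.87×10^8 J/(m²·K).
ω = 2π / 3.15×10^7 s = 1.99×10^-7 s⁻¹.
Phase lag φ = arctan(Cω/λ) = arctan(37.2/37.31) = 0.784 rad.
Time lag = φ / ω = 0.784 / 1.99×10^-7 = 3.94×10^6 s = 45.6 days.

46 days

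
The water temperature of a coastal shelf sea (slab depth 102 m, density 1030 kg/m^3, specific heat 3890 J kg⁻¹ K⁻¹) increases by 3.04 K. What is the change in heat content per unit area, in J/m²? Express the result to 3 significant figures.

Areal heat capacity C = ρ c_p D = 1030 × 3890 × 102 = 4.09×10^8 J/(m²·K).
ΔQ = C ΔT = 4.09×10^8 × 3.04 = 1.24×10^9 J/m².

1.24×10^9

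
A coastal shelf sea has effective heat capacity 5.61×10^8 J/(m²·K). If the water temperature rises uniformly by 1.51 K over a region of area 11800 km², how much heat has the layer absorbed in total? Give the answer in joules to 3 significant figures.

1.00×10^19 J

Areal heat capacity C = 5.61×10^8 J/(m²·K) (given).
Heat per unit area: q = C ΔT = 5.61×10^8 × 1.51 = 8.47×10^8 J/m².
Total heat: Q = q × A = 8.47×10^8 × (11800 × 10⁶ m²) = 1.00×10^19 J.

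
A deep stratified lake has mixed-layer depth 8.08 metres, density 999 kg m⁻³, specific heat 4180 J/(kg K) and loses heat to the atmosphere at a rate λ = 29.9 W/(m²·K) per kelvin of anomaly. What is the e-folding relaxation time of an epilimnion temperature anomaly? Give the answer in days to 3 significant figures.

13.1 days

Areal heat capacity C = ρ c_p D = 999 × 4180 × 8.08 = 3.37×10^7 J/(m²·K).
Relaxation time τ = C / λ = 3.37×10^7 / 29.9 = 1.13×10^6 s.
In days: 1.13×10^6 s / (86400 s/day) = 13.1 days.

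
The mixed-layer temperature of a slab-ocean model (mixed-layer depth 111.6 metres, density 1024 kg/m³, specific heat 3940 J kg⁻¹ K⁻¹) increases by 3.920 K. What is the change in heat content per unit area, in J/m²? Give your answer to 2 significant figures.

1.8×10^9

Areal heat capacity C = ρ c_p D = 1024 × 3940 × 111.6 = 4.50×10^8 J/(m²·K).
ΔQ = C ΔT = 4.50×10^8 × 3.920 = 1.77×10^9 J/m².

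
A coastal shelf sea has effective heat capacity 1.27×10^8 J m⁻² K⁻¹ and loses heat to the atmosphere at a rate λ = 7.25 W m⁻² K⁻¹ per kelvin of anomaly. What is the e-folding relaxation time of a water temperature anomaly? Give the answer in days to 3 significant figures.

203 days

Areal heat capacity C = 1.27×10^8 J m⁻² K⁻¹ (given).
Relaxation time τ = C / λ = 1.27×10^8 / 7.25 = 1.75×10^7 s.
In days: 1.75×10^7 s / (86400 s/day) = 203 days.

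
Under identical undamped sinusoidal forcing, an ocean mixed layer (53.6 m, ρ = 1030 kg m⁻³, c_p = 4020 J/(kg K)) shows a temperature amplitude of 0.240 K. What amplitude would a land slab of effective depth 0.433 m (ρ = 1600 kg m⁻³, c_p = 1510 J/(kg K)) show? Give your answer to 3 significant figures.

50.9 K

C_ocean = 2.22×10^8 J/(m²·K); C_land = 1.05×10^6 J/(m²·K).
A ∝ 1/C ⇒ A_land = A_ocean × C_ocean/C_land = 0.240 × 212 = 50.9 K.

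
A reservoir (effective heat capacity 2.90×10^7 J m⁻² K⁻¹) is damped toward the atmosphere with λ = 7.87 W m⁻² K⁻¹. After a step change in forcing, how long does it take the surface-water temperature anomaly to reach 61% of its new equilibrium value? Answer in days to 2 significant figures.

40 days

Areal heat capacity C = 2.90×10^7 J m⁻² K⁻¹ (given).
τ = C / λ = 2.90×10^7 / 7.87 = 3.68×10^6 s.
Fraction reached: 1 − e^(−t/τ) = 0.61 ⇒ t = −τ ln(1 − 0.61) = τ × 0.942.
t = 3.47×10^6 s = 40.2 days.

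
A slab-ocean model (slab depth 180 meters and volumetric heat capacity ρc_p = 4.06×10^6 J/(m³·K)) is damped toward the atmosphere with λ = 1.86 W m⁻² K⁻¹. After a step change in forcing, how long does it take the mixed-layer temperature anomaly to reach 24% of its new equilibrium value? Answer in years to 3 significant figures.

Areal heat capacity C = ρc_p × D = 4.06×10^6 × 180 = 7.31×10^8 J/(m²·K).
τ = C / λ = 7.31×10^8 / 1.86 = 3.93×10^8 s.
Fraction reached: 1 − e^(−t/τ) = 0.24 ⇒ t = −τ ln(1 − 0.24) = τ × 0.274.
t = 1.08×10^8 s = 3.42 years.

3.42 years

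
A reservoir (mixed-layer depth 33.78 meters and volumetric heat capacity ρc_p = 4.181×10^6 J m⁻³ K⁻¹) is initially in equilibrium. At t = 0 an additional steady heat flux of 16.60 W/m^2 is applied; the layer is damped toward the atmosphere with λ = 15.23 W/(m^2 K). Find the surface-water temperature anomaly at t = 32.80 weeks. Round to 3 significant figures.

Areal heat capacity C = ρc_p × D = 4.181×10^6 × 33.78 = 1.41×10^8 J/(m^2 K).
τ = C / λ = 1.41×10^8 / 15.23 = 9.27×10^6 s.
Equilibrium anomaly ΔT_eq = F / λ = 16.60 / 15.23 = 1.09 K.
t = 32.80 weeks = 1.98×10^7 s, so t/τ = 2.14.
ΔT(t) = ΔT_eq (1 − e^(−t/τ)) = 1.09 × (1 − e^−2.14) = 0.962 K.

0.962 K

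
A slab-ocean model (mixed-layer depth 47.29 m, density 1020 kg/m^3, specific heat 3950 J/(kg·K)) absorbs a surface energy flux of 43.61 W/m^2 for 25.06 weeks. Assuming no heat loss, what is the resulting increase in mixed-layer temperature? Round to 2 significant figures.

Areal heat capacity C = ρ c_p D = 1020 × 3950 × 47.29 = 1.91×10^8 J m⁻² K⁻¹.
Net heat input Q = F Δt = 43.61 × (25.06 weeks × 6.048×10^5 s/week) = 6.61×10^8 J/m².
ΔT = Q / C = 6.61×10^8 / 1.91×10^8 = 3.47 K.

3.5 K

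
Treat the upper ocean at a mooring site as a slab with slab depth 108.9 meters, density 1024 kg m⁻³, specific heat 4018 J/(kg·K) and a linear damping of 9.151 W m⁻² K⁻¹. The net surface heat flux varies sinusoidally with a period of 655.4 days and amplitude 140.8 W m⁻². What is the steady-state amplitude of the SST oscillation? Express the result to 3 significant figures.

Areal heat capacity C = ρ c_p D = 1024 × 4018 × 108.9 = 4.48×10^8 J/(m²·K).
Angular frequency ω = 2π / T = 2π / 5.66×10^7 s = 1.11×10^-7 s⁻¹.
√((Cω)² + λ²) = √((49.7)² + 9.151²) = 50.6 W/(m²·K).
Amplitude A = F₀ / √((Cω)²+λ²) = 140.8 / 50.6 = 2.79 K.

2.79 K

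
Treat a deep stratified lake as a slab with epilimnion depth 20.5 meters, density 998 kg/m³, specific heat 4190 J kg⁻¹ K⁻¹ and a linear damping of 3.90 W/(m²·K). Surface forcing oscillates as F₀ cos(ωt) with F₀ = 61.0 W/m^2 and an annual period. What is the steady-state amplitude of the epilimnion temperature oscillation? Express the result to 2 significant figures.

Areal heat capacity C = ρ c_p D = 998 × 4190 × 20.5 = 8.57×10^7 J/(m^2 K).
Angular frequency ω = 2π / T = 2π / 3.15×10^7 s = 1.99×10^-7 s⁻¹.
√((Cω)² + λ²) = √((17.1)² + 3.90²) = 17.5 W/(m²·K).
Amplitude A = F₀ / √((Cω)²+λ²) = 61.0 / 17.5 = 3.48 K.

3.5 K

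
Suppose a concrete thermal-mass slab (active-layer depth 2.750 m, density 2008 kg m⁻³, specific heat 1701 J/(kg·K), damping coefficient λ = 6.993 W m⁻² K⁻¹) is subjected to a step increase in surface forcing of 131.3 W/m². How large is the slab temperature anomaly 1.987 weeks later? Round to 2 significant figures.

Areal heat capacity C = ρ c_p D = 2008 × 1701 × 2.750 = 9.39×10^6 J m⁻² K⁻¹.
τ = C / λ = 9.39×10^6 / 6.993 = 1.34×10^6 s.
Equilibrium anomaly ΔT_eq = F / λ = 131.3 / 6.993 = 18.8 K.
t = 1.987 weeks = 1.20×10^6 s, so t/τ = 0.895.
ΔT(t) = ΔT_eq (1 − e^(−t/τ)) = 18.8 × (1 − e^−0.895) = 11.1 K.

11 K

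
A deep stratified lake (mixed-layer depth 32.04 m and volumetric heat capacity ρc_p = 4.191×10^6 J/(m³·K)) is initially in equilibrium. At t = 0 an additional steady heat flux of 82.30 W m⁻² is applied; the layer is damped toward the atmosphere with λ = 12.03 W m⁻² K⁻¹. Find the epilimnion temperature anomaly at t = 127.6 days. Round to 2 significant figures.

4.3 K

Areal heat capacity C = ρc_p × D = 4.191×10^6 × 32.04 = 1.34×10^8 J/(m^2 K).
τ = C / λ = 1.34×10^8 / 12.03 = 1.12×10^7 s.
Equilibrium anomaly ΔT_eq = F / λ = 82.30 / 12.03 = 6.84 K.
t = 127.6 days = 1.10×10^7 s, so t/τ = 0.988.
ΔT(t) = ΔT_eq (1 − e^(−t/τ)) = 6.84 × (1 − e^−0.988) = 4.29 K.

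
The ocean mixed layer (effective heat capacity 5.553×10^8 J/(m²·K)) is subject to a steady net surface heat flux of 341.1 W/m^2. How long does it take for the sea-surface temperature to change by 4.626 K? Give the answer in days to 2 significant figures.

87 days

Areal heat capacity C = 5.553×10^8 J/(m²·K) (given).
Time required: Δt = C ΔT / F = 5.55×10^8 × 4.626 / 341.1 = 7.53×10^6 s.
In days: 7.53×10^6 s / (86400 s/day) = 87.2 days.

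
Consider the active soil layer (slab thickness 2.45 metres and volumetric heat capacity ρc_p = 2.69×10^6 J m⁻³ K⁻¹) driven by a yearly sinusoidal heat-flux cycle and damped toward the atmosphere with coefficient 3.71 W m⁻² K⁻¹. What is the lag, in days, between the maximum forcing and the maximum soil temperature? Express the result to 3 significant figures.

Areal heat capacity C = ρc_p × D = 2.69×10^6 × 2.45 = 6.59×10^6 J m⁻² K⁻¹.
ω = 2π / 3.15×10^7 s = 1.99×10^-7 s⁻¹.
Phase lag φ = arctan(Cω/λ) = arctan(1.31/3.71) = 0.340 rad.
Time lag = φ / ω = 0.340 / 1.99×10^-7 = 1.71×10^6 s = 19.8 days.

19.8 days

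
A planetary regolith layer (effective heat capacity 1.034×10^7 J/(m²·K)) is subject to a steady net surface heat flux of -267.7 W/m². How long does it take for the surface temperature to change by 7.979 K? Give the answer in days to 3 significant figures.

Areal heat capacity C = 1.034×10^7 J/(m²·K) (given).
Time required: Δt = C ΔT / F = 1.03×10^7 × -7.979 / -267.7 = 3.08×10^5 s.
In days: 3.08×10^5 s / (86400 s/day) = 3.57 days.

3.57 days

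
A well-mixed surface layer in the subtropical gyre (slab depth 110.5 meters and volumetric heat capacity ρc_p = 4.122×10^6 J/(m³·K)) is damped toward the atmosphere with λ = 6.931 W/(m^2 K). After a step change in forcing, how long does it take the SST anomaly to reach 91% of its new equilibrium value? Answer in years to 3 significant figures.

Areal heat capacity C = ρc_p × D = 4.122×10^6 × 110.5 = 4.55×10^8 J m⁻² K⁻¹.
τ = C / λ = 4.55×10^8 / 6.931 = 6.57×10^7 s.
Fraction reached: 1 − e^(−t/τ) = 0.91 ⇒ t = −τ ln(1 − 0.91) = τ × 2.41.
t = 1.58×10^8 s = 5.01 years.

5.01 years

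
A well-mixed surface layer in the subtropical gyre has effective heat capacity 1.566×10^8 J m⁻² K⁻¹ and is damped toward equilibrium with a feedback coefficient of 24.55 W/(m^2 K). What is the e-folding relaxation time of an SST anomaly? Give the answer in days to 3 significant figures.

73.8 days

Areal heat capacity C = 1.566×10^8 J m⁻² K⁻¹ (given).
Relaxation time τ = C / λ = 1.57×10^8 / 24.55 = 6.38×10^6 s.
In days: 6.38×10^6 s / (86400 s/day) = 73.8 days.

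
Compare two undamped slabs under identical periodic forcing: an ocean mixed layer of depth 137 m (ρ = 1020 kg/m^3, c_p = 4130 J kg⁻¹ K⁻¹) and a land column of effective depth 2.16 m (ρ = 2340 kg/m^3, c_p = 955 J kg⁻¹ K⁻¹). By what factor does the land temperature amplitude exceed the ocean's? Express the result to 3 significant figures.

120

C_ocean = 1020 × 4130 × 137 = 5.77×10^8 J/(m²·K).
C_land = 2340 × 955 × 2.16 = 4.83×10^6 J/(m²·K).
Undamped amplitude ∝ 1/C, so A_land/A_ocean = C_ocean/C_land = 120.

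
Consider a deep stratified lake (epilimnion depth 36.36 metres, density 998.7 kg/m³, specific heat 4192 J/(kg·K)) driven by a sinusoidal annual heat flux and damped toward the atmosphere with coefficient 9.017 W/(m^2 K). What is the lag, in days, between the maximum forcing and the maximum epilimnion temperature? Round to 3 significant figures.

74.5 days

Areal heat capacity C = ρ c_p D = 998.7 × 4192 × 36.36 = 1.52×10^8 J/(m^2 K).
ω = 2π / 3.15×10^7 s = 1.99×10^-7 s⁻¹.
Phase lag φ = arctan(Cω/λ) = arctan(30.3/9.017) = 1.28 rad.
Time lag = φ / ω = 1.28 / 1.99×10^-7 = 6.43×10^6 s = 74.5 days.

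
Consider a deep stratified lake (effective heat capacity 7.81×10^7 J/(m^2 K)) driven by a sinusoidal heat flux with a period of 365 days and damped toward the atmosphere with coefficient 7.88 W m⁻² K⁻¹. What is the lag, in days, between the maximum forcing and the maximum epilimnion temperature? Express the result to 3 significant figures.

64.0 days

Areal heat capacity C = 7.81×10^7 J/(m^2 K) (given).
ω = 2π / 3.15×10^7 s = 1.99×10^-7 s⁻¹.
Phase lag φ = arctan(Cω/λ) = arctan(15.6/7.88) = 1.10 rad.
Time lag = φ / ω = 1.10 / 1.99×10^-7 = 5.53×10^6 s = 64.0 days.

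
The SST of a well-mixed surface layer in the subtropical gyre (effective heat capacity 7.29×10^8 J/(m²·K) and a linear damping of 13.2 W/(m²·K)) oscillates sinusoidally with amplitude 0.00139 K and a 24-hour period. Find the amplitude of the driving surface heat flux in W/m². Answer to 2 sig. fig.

Areal heat capacity C = 7.29×10^8 J/(m²·K) (given).
ω = 2π / 86400 s = 7.27×10^-5 s⁻¹.
√((Cω)² + λ²) = √((53000)² + 13.2²) = 53000 W/(m²·K).
F₀ = A × √((Cω)²+λ²) = 0.00139 × 53000 = 73.7 W/m².

74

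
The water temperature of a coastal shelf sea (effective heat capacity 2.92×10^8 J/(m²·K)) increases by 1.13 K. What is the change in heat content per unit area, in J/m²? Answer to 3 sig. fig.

Areal heat capacity C = 2.92×10^8 J/(m²·K) (given).
ΔQ = C ΔT = 2.92×10^8 × 1.13 = 3.30×10^8 J/m².

3.30×10^8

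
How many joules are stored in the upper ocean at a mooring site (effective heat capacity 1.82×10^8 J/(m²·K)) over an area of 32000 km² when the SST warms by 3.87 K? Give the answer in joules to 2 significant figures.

Areal heat capacity C = 1.82×10^8 J/(m²·K) (given).
Heat per unit area: q = C ΔT = 1.82×10^8 × 3.87 = 7.04×10^8 J/m².
Total heat: Q = q × A = 7.04×10^8 × (32000 × 10⁶ m²) = 2.25×10^19 J.

2.3×10^19 J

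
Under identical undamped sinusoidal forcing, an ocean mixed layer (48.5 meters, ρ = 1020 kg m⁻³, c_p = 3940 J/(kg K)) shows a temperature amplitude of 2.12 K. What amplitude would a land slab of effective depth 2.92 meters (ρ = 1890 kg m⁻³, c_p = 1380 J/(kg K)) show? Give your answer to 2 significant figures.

54 K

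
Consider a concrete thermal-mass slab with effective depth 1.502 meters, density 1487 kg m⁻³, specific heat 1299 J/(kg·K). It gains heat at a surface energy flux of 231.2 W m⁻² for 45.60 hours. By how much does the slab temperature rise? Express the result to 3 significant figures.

13.1 K

Areal heat capacity C = ρ c_p D = 1487 × 1299 × 1.502 = 2.90×10^6 J m⁻² K⁻¹.
Net heat input Q = F Δt = 231.2 × (45.60 hours × 3600 s/hour) = 3.80×10^7 J/m².
ΔT = Q / C = 3.80×10^7 / 2.90×10^6 = 13.1 K.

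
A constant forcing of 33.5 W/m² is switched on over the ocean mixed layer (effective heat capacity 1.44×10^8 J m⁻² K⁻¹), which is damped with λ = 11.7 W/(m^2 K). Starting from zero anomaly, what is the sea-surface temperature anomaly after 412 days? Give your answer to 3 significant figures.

Areal heat capacity C = 1.44×10^8 J m⁻² K⁻¹ (given).
τ = C / λ = 1.44×10^8 / 11.7 = 1.23×10^7 s.
Equilibrium anomaly ΔT_eq = F / λ = 33.5 / 11.7 = 2.86 K.
t = 412 days = 3.56×10^7 s, so t/τ = 2.89.
ΔT(t) = ΔT_eq (1 − e^(−t/τ)) = 2.86 × (1 − e^−2.89) = 2.70 K.

2.70 K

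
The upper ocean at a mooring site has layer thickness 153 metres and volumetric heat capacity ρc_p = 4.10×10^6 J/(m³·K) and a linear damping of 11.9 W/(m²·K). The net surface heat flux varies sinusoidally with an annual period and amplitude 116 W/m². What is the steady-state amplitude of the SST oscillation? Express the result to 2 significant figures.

Areal heat capacity C = ρc_p × D = 4.10×10^6 × 153 = 6.27×10^8 J/(m^2 K).
Angular frequency ω = 2π / T = 2π / 3.15×10^7 s = 1.99×10^-7 s⁻¹.
√((Cω)² + λ²) = √((125)² + 11.9²) = 126 W/(m²·K).
Amplitude A = F₀ / √((Cω)²+λ²) = 116 / 126 = 0.924 K.

0.92 K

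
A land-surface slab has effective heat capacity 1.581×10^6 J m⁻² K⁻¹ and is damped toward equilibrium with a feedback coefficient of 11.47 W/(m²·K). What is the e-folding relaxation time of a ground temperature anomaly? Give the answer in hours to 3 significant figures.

38.3 hours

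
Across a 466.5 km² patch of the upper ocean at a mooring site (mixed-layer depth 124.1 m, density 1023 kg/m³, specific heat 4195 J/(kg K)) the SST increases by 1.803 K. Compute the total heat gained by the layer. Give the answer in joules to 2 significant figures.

4.5×10^17 J

Areal heat capacity C = ρ c_p D = 1023 × 4195 × 124.1 = 5.33×10^8 J/(m²·K).
Heat per unit area: q = C ΔT = 5.33×10^8 × 1.803 = 9.60×10^8 J/m².
Total heat: Q = q × A = 9.60×10^8 × (466.5 × 10⁶ m²) = 4.48×10^17 J.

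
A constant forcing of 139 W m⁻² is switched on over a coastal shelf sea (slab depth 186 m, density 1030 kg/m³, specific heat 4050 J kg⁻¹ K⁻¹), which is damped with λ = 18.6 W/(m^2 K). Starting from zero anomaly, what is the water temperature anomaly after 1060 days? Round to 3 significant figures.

6.64 K

Areal heat capacity C = ρ c_p D = 1030 × 4050 × 186 = 7.76×10^8 J/(m^2 K).
τ = C / λ = 7.76×10^8 / 18.6 = 4.17×10^7 s.
Equilibrium anomaly ΔT_eq = F / λ = 139 / 18.6 = 7.47 K.
t = 1060 days = 9.16×10^7 s, so t/τ = 2.20.
ΔT(t) = ΔT_eq (1 − e^(−t/τ)) = 7.47 × (1 − e^−2.20) = 6.64 K.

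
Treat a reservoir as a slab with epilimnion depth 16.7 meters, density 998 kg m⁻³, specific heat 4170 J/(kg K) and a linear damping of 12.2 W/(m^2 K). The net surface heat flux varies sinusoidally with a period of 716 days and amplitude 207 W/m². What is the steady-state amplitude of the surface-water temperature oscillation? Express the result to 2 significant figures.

15 K

Areal heat capacity C = ρ c_p D = 998 × 4170 × 16.7 = 6.95×10^7 J/(m²·K).
Angular frequency ω = 2π / T = 2π / 6.19×10^7 s = 1.02×10^-7 s⁻¹.
√((Cω)² + λ²) = √((7.06)² + 12.2²) = 14.1 W/(m²·K).
Amplitude A = F₀ / √((Cω)²+λ²) = 207 / 14.1 = 14.7 K.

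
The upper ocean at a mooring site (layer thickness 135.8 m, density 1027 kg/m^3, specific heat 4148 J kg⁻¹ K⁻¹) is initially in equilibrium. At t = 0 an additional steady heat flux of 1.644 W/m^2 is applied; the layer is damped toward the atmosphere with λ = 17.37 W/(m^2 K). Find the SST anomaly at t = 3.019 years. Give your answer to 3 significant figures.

0.0892 K

Areal heat capacity C = ρ c_p D = 1027 × 4148 × 135.8 = 5.79×10^8 J m⁻² K⁻¹.
τ = C / λ = 5.79×10^8 / 17.37 = 3.33×10^7 s.
Equilibrium anomaly ΔT_eq = F / λ = 1.644 / 17.37 = 0.0946 K.
t = 3.019 years = 9.53×10^7 s, so t/τ = 2.86.
ΔT(t) = ΔT_eq (1 − e^(−t/τ)) = 0.0946 × (1 − e^−2.86) = 0.0892 K.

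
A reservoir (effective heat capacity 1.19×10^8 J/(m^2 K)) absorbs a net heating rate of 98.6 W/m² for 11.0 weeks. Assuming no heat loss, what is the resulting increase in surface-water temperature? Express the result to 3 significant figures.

Areal heat capacity C = 1.19×10^8 J/(m^2 K) (given).
Net heat input Q = F Δt = 98.6 × (11.0 weeks × 6.048×10^5 s/week) = 6.56×10^8 J/m².
ΔT = Q / C = 6.56×10^8 / 1.19×10^8 = 5.51 K.

5.51 K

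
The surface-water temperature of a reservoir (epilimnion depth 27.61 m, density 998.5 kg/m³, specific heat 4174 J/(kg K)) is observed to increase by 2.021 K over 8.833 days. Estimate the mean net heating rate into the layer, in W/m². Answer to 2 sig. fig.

300

Areal heat capacity C = ρ c_p D = 998.5 × 4174 × 27.61 = 1.15×10^8 J/(m²·K).
Required heat per unit area: Q = C ΔT = 1.15×10^8 × 2.021 = 2.33×10^8 J/m².
Flux F = Q / Δt = 2.33×10^8 / 7.63×10^5 s = 305 W/m².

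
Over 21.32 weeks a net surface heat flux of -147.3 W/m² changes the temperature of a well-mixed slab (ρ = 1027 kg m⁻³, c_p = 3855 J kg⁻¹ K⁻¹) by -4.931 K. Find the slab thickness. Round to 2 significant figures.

Heat input Q = F Δt = -147.3 × 1.29×10^7 s = -1.90×10^9 J/m².
Required areal heat capacity C = Q / ΔT = 3.85×10^8 J/(m²·K).
Depth D = C / (ρ c_p) = 3.85×10^8 / (1027 × 3855) = 97.3 m.

97 m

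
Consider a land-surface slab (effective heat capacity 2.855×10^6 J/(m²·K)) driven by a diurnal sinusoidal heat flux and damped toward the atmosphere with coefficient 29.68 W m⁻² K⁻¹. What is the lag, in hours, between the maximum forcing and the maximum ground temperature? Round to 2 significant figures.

5.5 hours

Areal heat capacity C = 2.855×10^6 J/(m²·K) (given).
ω = 2π / 86400 s = 7.27×10^-5 s⁻¹.
Phase lag φ = arctan(Cω/λ) = arctan(208/29.68) = 1.43 rad.
Time lag = φ / ω = 1.43 / 7.27×10^-5 = 19600 s = 5.46 hours.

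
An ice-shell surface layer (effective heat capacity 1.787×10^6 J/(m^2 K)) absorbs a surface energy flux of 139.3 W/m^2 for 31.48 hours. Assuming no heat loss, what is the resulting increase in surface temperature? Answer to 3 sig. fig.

8.83 K

Areal heat capacity C = 1.787×10^6 J/(m^2 K) (given).
Net heat input Q = F Δt = 139.3 × (31.48 hours × 3600 s/hour) = 1.58×10^7 J/m².
ΔT = Q / C = 1.58×10^7 / 1.79×10^6 = 8.83 K.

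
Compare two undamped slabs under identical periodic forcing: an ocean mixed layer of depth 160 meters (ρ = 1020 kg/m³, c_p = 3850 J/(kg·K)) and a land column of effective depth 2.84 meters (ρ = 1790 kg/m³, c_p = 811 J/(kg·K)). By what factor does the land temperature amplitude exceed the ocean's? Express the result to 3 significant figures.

152

C_ocean = 1020 × 3850 × 160 = 6.28×10^8 J/(m²·K).
C_land = 1790 × 811 × 2.84 = 4.12×10^6 J/(m²·K).
Undamped amplitude ∝ 1/C, so A_land/A_ocean = C_ocean/C_land = 152.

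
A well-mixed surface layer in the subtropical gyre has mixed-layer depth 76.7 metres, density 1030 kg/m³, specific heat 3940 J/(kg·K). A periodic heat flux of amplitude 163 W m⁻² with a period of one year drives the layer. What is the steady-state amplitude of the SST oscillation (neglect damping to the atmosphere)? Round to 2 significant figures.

Areal heat capacity C = ρ c_p D = 1030 × 3940 × 76.7 = 3.11×10^8 J/(m^2 K).
Angular frequency ω = 2π / T = 2π / 3.15×10^7 s = 1.99×10^-7 s⁻¹.
Cω = 3.11×10^8 × 1.99×10^-7 = 62.0 W/(m²·K).
Amplitude A = F₀ / (Cω) = 163 / 62.0 = 2.63 K.

2.6 K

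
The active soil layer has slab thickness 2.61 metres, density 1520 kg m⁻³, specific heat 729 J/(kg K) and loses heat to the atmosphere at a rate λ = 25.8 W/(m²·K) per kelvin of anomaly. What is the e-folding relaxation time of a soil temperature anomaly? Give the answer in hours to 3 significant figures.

31.1 hours

Areal heat capacity C = ρ c_p D = 1520 × 729 × 2.61 = 2.89×10^6 J/(m^2 K).
Relaxation time τ = C / λ = 2.89×10^6 / 25.8 = 1.12×10^5 s.
In hours: 1.12×10^5 s / (3600 s/hour) = 31.1 hours.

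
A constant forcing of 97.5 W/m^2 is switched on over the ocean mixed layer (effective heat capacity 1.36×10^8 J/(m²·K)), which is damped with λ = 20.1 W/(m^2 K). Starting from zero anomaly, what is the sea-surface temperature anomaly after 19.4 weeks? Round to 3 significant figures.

3.99 K

Areal heat capacity C = 1.36×10^8 J/(m²·K) (given).
τ = C / λ = 1.36×10^8 / 20.1 = 6.77×10^6 s.
Equilibrium anomaly ΔT_eq = F / λ = 97.5 / 20.1 = 4.85 K.
t = 19.4 weeks = 1.17×10^7 s, so t/τ = 1.73.
ΔT(t) = ΔT_eq (1 − e^(−t/τ)) = 4.85 × (1 − e^−1.73) = 3.99 K.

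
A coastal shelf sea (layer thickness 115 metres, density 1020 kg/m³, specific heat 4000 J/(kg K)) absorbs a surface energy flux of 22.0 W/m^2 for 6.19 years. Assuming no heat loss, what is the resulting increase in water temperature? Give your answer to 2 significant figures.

Areal heat capacity C = ρ c_p D = 1020 × 4000 × 115 = 4.69×10^8 J/(m^2 K).
Net heat input Q = F Δt = 22.0 × (6.19 years × 3.156×10^7 s/year) = 4.30×10^9 J/m².
ΔT = Q / C = 4.30×10^9 / 4.69×10^8 = 9.16 K.

9.2 K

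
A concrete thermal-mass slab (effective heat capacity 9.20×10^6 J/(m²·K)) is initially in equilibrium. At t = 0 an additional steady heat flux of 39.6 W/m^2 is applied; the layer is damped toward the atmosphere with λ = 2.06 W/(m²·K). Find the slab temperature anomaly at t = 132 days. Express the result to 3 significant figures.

Areal heat capacity C = 9.20×10^6 J/(m²·K) (given).
τ = C / λ = 9.20×10^6 / 2.06 = 4.47×10^6 s.
Equilibrium anomaly ΔT_eq = F / λ = 39.6 / 2.06 = 19.2 K.
t = 132 days = 1.14×10^7 s, so t/τ = 2.55.
ΔT(t) = ΔT_eq (1 − e^(−t/τ)) = 19.2 × (1 − e^−2.55) = 17.7 K.

17.7 K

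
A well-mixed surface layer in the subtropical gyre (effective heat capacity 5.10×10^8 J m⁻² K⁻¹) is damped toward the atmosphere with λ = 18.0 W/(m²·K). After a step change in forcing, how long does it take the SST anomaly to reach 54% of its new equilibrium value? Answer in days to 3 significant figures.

255 days

Areal heat capacity C = 5.10×10^8 J m⁻² K⁻¹ (given).
τ = C / λ = 5.10×10^8 / 18.0 = 2.83×10^7 s.
Fraction reached: 1 − e^(−t/τ) = 0.54 ⇒ t = −τ ln(1 − 0.54) = τ × 0.777.
t = 2.20×10^7 s = 255 days.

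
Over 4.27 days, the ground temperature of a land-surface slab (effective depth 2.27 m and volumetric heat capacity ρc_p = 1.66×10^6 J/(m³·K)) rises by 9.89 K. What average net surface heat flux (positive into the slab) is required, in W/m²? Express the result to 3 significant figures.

101

Areal heat capacity C = ρc_p × D = 1.66×10^6 × 2.27 = 3.77×10^6 J/(m^2 K).
Required heat per unit area: Q = C ΔT = 3.77×10^6 × 9.89 = 3.73×10^7 J/m².
Flux F = Q / Δt = 3.73×10^7 / 3.69×10^5 s = 101 W/m².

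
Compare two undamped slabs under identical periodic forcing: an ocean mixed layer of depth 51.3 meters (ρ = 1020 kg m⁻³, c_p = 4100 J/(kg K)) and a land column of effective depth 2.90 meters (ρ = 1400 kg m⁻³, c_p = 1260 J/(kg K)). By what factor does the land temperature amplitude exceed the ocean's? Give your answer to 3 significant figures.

C_ocean = 1020 × 4100 × 51.3 = 2.15×10^8 J/(m²·K).
C_land = 1400 × 1260 × 2.90 = 5.12×10^6 J/(m²·K).
Undamped amplitude ∝ 1/C, so A_land/A_ocean = C_ocean/C_land = 41.9.

41.9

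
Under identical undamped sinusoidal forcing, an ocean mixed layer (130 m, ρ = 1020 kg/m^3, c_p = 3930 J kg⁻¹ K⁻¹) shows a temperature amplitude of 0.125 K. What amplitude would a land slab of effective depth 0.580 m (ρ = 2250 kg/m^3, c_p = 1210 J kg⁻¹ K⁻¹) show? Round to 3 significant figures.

C_ocean = 5.21×10^8 J/(m²·K); C_land = 1.58×10^6 J/(m²·K).
A ∝ 1/C ⇒ A_land = A_ocean × C_ocean/C_land = 0.125 × 330 = 41.3 K.

41.3 K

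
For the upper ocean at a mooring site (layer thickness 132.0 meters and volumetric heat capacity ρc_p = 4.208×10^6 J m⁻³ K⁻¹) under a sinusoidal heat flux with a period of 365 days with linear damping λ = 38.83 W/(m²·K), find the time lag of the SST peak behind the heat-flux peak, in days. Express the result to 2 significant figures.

72 days

Areal heat capacity C = ρc_p × D = 4.208×10^6 × 132.0 = 5.55×10^8 J/(m²·K).
ω = 2π / 3.15×10^7 s = 1.99×10^-7 s⁻¹.
Phase lag φ = arctan(Cω/λ) = arctan(111/38.83) = 1.23 rad.
Time lag = φ / ω = 1.23 / 1.99×10^-7 = 6.19×10^6 s = 71.6 days.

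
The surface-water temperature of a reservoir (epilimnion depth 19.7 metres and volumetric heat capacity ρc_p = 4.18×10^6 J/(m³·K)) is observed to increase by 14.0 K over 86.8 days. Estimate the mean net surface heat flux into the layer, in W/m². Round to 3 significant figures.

154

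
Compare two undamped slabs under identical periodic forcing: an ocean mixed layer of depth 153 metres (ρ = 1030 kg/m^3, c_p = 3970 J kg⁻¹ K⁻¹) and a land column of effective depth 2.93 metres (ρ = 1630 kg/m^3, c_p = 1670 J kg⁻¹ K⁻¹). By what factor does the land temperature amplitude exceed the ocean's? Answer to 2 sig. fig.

C_ocean = 1030 × 3970 × 153 = 6.26×10^8 J/(m²·K).
C_land = 1630 × 1670 × 2.93 = 7.98×10^6 J/(m²·K).
Undamped amplitude ∝ 1/C, so A_land/A_ocean = C_ocean/C_land = 78.4.

78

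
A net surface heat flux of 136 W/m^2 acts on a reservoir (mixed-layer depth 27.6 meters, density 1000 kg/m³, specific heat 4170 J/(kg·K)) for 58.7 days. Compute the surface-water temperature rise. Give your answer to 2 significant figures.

6.0 K

Areal heat capacity C = ρ c_p D = 1000 × 4170 × 27.6 = 1.15×10^8 J/(m²·K).
Net heat input Q = F Δt = 136 × (58.7 days × 86400 s/day) = 6.90×10^8 J/m².
ΔT = Q / C = 6.90×10^8 / 1.15×10^8 = 5.99 K.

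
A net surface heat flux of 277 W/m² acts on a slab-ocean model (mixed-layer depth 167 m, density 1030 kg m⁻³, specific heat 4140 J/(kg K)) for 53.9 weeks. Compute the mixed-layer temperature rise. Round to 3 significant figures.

12.7 K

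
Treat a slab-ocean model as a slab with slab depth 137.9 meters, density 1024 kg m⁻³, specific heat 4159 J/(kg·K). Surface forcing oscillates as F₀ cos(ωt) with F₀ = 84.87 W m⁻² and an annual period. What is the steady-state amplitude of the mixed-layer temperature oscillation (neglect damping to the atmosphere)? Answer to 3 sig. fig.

0.725 K

Areal heat capacity C = ρ c_p D = 1024 × 4159 × 137.9 = 5.87×10^8 J/(m^2 K).
Angular frequency ω = 2π / T = 2π / 3.15×10^7 s = 1.99×10^-7 s⁻¹.
Cω = 5.87×10^8 × 1.99×10^-7 = 117 W/(m²·K).
Amplitude A = F₀ / (Cω) = 84.87 / 117 = 0.725 K.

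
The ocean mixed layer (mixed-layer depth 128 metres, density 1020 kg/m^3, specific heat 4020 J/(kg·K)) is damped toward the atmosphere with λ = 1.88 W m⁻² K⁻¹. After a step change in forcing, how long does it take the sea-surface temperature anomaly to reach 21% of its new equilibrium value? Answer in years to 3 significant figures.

Areal heat capacity C = ρ c_p D = 1020 × 4020 × 128 = 5.25×10^8 J/(m^2 K).
τ = C / λ = 5.25×10^8 / 1.88 = 2.79×10^8 s.
Fraction reached: 1 − e^(−t/τ) = 0.21 ⇒ t = −τ ln(1 − 0.21) = τ × 0.236.
t = 6.58×10^7 s = 2.09 years.

2.09 years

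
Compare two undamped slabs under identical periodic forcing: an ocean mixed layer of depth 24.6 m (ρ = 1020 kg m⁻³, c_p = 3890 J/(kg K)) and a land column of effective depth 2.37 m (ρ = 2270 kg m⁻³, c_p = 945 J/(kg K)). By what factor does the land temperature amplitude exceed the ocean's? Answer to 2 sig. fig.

C_ocean = 1020 × 3890 × 24.6 = 9.76×10^7 J/(m²·K).
C_land = 2270 × 945 × 2.37 = 5.08×10^6 J/(m²·K).
Undamped amplitude ∝ 1/C, so A_land/A_ocean = C_ocean/C_land = 19.2.

19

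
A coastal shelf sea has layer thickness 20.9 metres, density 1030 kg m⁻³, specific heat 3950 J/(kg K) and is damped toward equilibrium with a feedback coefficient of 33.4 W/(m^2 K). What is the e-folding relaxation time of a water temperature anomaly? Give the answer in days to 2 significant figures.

Areal heat capacity C = ρ c_p D = 1030 × 3950 × 20.9 = 8.50×10^7 J/(m^2 K).
Relaxation time τ = C / λ = 8.50×10^7 / 33.4 = 2.55×10^6 s.
In days: 2.55×10^6 s / (86400 s/day) = 29.5 days.

29 days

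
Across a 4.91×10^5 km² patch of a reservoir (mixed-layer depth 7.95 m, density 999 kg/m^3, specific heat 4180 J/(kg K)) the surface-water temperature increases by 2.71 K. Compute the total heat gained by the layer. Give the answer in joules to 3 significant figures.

Areal heat capacity C = ρ c_p D = 999 × 4180 × 7.95 = 3.32×10^7 J m⁻² K⁻¹.
Heat per unit area: q = C ΔT = 3.32×10^7 × 2.71 = 9.00×10^7 J/m².
Total heat: Q = q × A = 9.00×10^7 × (4.91×10^5 × 10⁶ m²) = 4.42×10^19 J.

4.42×10^19 J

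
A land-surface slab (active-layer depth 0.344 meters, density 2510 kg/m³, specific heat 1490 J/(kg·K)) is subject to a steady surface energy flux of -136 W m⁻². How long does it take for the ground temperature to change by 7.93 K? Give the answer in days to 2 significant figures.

0.87 days

Areal heat capacity C = ρ c_p D = 2510 × 1490 × 0.344 = 1.29×10^6 J/(m²·K).
Time required: Δt = C ΔT / F = 1.29×10^6 × -7.93 / -136 = 75000 s.
In days: 75000 s / (86400 s/day) = 0.868 days.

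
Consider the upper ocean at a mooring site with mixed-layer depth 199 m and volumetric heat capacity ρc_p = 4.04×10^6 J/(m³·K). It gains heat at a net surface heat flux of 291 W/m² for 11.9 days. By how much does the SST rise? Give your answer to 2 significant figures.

0.37 K

Areal heat capacity C = ρc_p × D = 4.04×10^6 × 199 = 8.04×10^8 J/(m²·K).
Net heat input Q = F Δt = 291 × (11.9 days × 86400 s/day) = 2.99×10^8 J/m².
ΔT = Q / C = 2.99×10^8 / 8.04×10^8 = 0.372 K.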